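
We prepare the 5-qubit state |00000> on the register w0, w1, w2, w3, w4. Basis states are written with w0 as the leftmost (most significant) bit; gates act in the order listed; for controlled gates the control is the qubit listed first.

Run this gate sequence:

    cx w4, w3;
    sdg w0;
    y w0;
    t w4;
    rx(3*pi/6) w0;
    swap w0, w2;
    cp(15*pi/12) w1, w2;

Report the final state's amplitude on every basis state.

After the circuit, the state carries amplitude sqrt(2)/2 on |00000>, sqrt(2)*I/2 on |00100>, and 0 on every other basis state.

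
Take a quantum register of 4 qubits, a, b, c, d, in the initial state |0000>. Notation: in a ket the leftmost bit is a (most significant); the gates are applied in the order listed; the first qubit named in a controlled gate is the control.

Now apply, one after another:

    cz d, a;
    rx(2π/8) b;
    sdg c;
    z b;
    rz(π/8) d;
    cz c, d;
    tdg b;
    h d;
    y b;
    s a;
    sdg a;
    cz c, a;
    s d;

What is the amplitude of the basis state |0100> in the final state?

The amplitude on |0100> is sqrt(2*sqrt(2) + 4)*exp(7*I*pi/16)/4. Key observation: steps 10-11 multiply out to the identity, so the circuit reduces to the remaining gates.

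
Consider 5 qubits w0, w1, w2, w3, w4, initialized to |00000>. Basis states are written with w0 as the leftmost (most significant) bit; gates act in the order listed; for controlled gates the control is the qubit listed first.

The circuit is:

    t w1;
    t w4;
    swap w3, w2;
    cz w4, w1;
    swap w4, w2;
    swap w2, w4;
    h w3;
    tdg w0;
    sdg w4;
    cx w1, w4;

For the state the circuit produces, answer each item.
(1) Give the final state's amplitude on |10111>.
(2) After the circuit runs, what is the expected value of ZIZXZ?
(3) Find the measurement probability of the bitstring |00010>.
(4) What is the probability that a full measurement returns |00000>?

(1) |10111> carries amplitude 0 in the final state.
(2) The expectation value of ZIZXZ is 1.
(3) Outcome |00010> occurs with probability 1/2.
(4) The probability of measuring |00000> is 1/2.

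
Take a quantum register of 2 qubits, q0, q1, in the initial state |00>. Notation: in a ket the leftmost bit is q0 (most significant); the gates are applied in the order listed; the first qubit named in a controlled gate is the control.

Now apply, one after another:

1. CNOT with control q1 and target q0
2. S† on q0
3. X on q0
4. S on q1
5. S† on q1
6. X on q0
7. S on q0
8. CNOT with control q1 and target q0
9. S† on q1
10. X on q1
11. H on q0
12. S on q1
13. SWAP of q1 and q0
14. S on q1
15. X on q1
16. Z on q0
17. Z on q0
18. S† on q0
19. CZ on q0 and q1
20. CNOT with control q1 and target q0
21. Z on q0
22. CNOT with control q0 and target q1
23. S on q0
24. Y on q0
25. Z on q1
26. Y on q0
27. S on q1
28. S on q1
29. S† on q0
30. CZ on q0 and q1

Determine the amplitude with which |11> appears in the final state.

The final state's coefficient on |11> equals sqrt(2)*I/2.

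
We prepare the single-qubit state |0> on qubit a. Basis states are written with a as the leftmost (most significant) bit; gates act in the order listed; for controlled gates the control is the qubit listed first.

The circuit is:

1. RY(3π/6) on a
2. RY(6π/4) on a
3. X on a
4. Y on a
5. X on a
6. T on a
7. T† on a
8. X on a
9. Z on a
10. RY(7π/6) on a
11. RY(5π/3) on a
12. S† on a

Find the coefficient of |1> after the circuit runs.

|1> carries amplitude -sqrt(6)/4 - sqrt(2)/4 in the final state.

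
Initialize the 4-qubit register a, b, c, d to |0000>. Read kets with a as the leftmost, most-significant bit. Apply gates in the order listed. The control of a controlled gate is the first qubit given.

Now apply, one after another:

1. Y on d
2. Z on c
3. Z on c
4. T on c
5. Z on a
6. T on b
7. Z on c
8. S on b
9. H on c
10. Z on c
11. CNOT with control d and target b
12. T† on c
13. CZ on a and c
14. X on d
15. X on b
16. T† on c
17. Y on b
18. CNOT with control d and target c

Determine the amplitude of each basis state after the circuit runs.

The resulting statevector has amplitude -sqrt(2)/2 on |0100>, -sqrt(2)*I/2 on |0110>, and 0 on every other basis state.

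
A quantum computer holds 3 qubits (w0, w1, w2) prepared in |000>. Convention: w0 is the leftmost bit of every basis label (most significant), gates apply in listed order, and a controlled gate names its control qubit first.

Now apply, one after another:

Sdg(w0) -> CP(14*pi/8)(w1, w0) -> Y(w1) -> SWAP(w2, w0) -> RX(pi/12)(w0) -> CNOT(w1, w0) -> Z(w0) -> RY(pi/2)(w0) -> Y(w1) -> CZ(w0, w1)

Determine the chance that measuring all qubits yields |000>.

The probability of measuring |000> is 1/2.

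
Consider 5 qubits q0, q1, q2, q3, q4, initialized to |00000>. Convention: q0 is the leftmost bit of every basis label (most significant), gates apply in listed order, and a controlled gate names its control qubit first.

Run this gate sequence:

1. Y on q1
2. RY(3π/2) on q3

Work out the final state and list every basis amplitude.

The final amplitudes are -sqrt(2)*I/2 on |01000>, sqrt(2)*I/2 on |01010>, and 0 on every other basis state.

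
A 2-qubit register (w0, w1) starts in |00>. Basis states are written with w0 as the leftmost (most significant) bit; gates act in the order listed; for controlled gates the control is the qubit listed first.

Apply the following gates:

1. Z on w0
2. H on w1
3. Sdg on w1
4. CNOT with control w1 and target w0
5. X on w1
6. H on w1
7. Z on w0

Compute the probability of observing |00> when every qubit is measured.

A full measurement returns |00> with probability 1/4.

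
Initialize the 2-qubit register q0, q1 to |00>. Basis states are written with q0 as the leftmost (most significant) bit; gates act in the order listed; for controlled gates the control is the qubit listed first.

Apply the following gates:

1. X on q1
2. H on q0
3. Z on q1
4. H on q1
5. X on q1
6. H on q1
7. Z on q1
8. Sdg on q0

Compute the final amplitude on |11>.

The final state's coefficient on |11> equals sqrt(2)*I/2.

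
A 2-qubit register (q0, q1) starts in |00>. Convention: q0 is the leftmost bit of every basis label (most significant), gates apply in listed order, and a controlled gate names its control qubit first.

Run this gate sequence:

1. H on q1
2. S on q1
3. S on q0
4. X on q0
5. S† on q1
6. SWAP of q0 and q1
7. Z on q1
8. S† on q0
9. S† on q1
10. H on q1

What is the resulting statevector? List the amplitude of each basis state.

The resulting statevector has amplitude I/2 on |00>, -I/2 on |01>, 1/2 on |10>, -1/2 on |11>.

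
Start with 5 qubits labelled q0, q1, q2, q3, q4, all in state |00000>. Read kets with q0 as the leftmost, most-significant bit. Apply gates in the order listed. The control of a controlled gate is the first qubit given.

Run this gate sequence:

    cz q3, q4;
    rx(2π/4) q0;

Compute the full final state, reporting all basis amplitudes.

The resulting statevector has amplitude sqrt(2)/2 on |00000>, -sqrt(2)*I/2 on |10000>, and 0 on every other basis state.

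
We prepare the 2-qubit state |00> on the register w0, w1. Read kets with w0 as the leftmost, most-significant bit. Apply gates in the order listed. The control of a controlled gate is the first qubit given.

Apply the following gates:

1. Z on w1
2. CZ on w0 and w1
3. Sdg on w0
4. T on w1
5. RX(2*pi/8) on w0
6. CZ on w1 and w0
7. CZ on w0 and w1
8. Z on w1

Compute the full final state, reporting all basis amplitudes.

The resulting statevector has amplitude sqrt(sqrt(2) + 2)/2 on |00>, 0 on |01>, -I*sqrt(2 - sqrt(2))/2 on |10>, 0 on |11>.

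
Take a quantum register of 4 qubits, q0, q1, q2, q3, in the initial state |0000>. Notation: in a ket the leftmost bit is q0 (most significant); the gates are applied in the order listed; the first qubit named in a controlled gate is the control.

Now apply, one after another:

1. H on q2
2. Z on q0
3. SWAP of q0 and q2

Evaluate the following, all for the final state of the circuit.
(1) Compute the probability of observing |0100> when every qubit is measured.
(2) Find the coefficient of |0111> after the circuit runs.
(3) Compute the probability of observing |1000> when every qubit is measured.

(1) The probability of measuring |0100> is 0.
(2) |0111> carries amplitude 0 in the final state.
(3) The probability of measuring |1000> is 1/2.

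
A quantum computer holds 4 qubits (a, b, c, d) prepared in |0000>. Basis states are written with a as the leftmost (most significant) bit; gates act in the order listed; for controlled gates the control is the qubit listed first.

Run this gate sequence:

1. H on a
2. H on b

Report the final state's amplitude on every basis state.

The resulting statevector has amplitude 1/2 on |0000>, 1/2 on |0100>, 1/2 on |1000>, 1/2 on |1100>, and 0 on every other basis state.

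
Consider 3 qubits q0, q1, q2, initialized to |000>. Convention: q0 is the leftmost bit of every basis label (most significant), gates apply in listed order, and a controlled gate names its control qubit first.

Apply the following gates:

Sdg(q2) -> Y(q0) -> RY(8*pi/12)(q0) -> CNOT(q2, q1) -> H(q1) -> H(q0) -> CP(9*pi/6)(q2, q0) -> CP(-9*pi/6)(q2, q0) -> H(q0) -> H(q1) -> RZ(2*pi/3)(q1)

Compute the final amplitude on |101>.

The final state's coefficient on |101> equals 0. Key observation: the block from step 5 through step 10 cancels to the identity and can be dropped.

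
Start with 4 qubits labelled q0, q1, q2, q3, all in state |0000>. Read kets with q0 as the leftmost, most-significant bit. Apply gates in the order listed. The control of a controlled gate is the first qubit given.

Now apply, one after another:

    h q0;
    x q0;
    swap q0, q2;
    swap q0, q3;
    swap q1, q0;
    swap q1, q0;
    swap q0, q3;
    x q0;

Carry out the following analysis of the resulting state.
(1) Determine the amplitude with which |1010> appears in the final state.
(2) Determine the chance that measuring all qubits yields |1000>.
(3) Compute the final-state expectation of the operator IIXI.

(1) |1010> carries amplitude sqrt(2)/2 in the final state. Key observation: the block from step 4 through step 7 cancels to the identity and can be dropped.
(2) The probability of measuring |1000> is 1/2.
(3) In the final state, IIXI has expectation 1.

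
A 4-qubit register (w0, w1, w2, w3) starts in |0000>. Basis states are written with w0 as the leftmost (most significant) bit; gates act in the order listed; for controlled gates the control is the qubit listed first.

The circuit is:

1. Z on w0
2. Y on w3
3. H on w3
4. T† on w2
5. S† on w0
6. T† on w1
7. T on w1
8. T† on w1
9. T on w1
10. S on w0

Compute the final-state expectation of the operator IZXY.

The expectation value of IZXY is 0.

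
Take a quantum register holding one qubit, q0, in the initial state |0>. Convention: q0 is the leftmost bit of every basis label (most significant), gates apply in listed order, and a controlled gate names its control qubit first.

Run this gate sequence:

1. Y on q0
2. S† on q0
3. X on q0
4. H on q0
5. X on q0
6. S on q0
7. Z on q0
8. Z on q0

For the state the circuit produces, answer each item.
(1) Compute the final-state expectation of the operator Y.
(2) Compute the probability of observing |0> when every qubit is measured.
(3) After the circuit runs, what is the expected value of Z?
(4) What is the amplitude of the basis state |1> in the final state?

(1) In the final state, Y has expectation 1.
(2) The probability of measuring |0> is 1/2.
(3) In the final state, Z has expectation 0.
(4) |1> carries amplitude sqrt(2)*I/2 in the final state.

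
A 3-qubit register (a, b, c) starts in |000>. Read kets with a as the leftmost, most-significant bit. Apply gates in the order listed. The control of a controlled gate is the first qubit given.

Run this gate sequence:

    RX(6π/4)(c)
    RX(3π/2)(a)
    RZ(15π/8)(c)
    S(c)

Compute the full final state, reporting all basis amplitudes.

The resulting statevector has amplitude -exp(I*pi/16)/2 on |000>, -exp(15*I*pi/16)/2 on |001>, 0 on |010>, 0 on |011>, -exp(9*I*pi/16)/2 on |100>, exp(7*I*pi/16)/2 on |101>, 0 on |110>, 0 on |111>.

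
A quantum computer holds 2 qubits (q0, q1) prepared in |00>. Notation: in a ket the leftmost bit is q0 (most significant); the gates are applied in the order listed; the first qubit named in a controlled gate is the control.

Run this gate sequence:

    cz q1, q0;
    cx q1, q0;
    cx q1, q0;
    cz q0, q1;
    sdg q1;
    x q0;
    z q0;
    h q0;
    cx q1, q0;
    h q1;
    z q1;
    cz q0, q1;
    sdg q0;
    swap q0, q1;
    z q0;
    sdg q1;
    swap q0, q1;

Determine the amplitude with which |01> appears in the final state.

|01> carries amplitude -1/2 in the final state.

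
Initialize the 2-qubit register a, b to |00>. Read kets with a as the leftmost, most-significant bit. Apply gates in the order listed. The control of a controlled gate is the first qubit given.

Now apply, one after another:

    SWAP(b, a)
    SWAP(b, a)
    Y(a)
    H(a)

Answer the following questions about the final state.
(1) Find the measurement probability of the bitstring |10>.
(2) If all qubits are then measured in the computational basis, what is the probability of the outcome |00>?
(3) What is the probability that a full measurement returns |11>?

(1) Outcome |10> occurs with probability 1/2.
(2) Outcome |00> occurs with probability 1/2.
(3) Outcome |11> occurs with probability 0.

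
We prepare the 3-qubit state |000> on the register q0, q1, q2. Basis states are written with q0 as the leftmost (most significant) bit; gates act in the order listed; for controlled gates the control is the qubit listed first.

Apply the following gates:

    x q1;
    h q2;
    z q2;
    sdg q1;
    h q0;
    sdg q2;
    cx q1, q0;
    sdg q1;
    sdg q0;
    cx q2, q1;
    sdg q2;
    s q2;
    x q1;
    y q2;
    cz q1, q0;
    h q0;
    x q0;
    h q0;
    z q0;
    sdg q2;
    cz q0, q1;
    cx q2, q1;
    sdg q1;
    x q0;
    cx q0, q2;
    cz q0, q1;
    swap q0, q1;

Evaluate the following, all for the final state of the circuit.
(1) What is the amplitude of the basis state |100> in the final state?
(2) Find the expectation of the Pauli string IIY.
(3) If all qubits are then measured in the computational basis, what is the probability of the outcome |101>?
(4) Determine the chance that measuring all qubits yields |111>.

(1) |100> carries amplitude 1/2 in the final state. Key observation: the block from step 16 through step 19 cancels to the identity and can be dropped.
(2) In the final state, IIY has expectation 0.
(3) The probability of measuring |101> is 1/4.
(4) Outcome |111> occurs with probability 1/4.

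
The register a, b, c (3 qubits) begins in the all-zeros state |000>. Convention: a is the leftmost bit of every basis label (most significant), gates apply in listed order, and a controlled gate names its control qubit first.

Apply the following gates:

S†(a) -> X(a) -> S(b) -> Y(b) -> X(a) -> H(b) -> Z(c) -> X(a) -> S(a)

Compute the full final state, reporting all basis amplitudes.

The resulting statevector has amplitude -sqrt(2)/2 on |100>, sqrt(2)/2 on |110>, and 0 on every other basis state.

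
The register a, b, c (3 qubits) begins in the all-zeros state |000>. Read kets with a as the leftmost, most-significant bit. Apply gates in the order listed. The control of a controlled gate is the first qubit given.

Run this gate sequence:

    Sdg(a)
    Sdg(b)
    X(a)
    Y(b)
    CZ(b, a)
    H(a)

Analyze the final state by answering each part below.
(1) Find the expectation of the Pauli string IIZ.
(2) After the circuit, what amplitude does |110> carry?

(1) The expectation value of IIZ is 1.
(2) |110> carries amplitude sqrt(2)*I/2 in the final state.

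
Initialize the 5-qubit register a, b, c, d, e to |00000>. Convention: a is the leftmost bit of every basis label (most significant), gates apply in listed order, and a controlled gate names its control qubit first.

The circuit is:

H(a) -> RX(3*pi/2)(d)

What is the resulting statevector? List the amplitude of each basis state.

The final amplitudes are -1/2 on |00000>, -I/2 on |00010>, -1/2 on |10000>, -I/2 on |10010>, and 0 on every other basis state.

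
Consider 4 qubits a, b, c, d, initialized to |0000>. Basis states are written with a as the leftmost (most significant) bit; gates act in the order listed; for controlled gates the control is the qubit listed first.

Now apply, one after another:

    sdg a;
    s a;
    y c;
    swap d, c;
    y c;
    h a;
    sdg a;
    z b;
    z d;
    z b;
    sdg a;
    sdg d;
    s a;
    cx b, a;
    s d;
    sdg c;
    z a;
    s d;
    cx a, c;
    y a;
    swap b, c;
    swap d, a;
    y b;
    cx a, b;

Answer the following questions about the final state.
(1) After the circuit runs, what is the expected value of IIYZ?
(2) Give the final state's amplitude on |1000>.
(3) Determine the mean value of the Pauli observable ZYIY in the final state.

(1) The observable IIYZ averages to 0.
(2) |1000> carries amplitude sqrt(2)*I/2 in the final state.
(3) The observable ZYIY averages to 0.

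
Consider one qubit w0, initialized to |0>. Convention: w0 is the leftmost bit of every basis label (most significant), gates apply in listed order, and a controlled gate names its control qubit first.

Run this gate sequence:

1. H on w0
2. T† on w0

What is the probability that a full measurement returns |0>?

Outcome |0> occurs with probability 1/2.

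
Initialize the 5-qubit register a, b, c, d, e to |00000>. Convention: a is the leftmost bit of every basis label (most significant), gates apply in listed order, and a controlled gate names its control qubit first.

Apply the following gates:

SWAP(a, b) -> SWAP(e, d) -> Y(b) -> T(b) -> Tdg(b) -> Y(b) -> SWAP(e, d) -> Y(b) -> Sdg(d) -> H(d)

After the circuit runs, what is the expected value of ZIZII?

The expectation value of ZIZII is 1. Key observation: the block from step 2 through step 7 cancels to the identity and can be dropped.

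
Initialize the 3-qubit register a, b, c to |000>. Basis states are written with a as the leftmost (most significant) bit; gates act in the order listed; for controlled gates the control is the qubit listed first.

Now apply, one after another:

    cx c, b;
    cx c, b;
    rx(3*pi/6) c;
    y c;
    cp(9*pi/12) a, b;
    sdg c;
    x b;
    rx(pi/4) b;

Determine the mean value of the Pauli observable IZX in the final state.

The observable IZX averages to sqrt(2)/2. Key observation: the block from step 1 through step 2 cancels to the identity and can be dropped.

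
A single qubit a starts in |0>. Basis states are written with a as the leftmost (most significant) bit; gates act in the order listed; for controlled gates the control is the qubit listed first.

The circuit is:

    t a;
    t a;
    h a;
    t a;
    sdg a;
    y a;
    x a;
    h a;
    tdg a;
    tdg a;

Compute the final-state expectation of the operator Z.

The observable Z averages to -sqrt(2)/2.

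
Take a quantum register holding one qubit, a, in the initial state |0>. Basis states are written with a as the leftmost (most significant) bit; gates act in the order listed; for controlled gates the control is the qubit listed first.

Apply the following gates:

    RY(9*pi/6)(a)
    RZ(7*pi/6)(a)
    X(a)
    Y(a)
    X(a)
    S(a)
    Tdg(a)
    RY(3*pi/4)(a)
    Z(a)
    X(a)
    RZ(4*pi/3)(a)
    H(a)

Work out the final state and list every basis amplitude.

The final amplitudes are -sqrt(sqrt(2) + 2)*exp(5*I*pi/12)/4 - sqrt(sqrt(2) + 2)*exp(5*I*pi/6)/4 - sqrt(2 - sqrt(2))*exp(3*I*pi/4)/4 + I*sqrt(2 - sqrt(2))/4 on |0>, -sqrt(sqrt(2) + 2)*exp(5*I*pi/12)/4 + sqrt(2 - sqrt(2))*exp(3*I*pi/4)/4 + I*sqrt(2 - sqrt(2))/4 + sqrt(sqrt(2) + 2)*exp(5*I*pi/6)/4 on |1>.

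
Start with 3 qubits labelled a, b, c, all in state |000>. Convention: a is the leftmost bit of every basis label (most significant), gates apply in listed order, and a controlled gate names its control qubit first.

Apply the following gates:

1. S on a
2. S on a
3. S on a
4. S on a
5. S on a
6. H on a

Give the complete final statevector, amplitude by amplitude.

The resulting statevector has amplitude sqrt(2)/2 on |000>, sqrt(2)/2 on |100>, and 0 on every other basis state. Key observation: the block from step 2 through step 5 cancels to the identity and can be dropped.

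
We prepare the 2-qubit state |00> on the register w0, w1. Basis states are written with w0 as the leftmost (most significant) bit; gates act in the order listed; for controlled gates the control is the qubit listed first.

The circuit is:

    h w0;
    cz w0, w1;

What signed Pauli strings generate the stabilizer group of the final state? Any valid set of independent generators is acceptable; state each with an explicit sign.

The final state is stabilized by the group generated by +XI, +IZ; other independent generating sets are equally valid.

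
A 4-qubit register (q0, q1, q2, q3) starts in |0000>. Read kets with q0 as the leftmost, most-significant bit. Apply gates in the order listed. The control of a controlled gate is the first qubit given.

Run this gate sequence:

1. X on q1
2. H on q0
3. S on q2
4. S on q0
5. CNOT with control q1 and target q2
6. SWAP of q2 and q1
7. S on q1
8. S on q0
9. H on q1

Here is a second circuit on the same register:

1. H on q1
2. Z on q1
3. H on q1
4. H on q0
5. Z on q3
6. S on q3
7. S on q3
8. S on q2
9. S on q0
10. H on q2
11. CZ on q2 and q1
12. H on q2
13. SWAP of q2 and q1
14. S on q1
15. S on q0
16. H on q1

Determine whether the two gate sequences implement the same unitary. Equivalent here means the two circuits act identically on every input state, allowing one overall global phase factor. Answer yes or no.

Yes, they are equivalent — the unitaries differ by at most a global phase.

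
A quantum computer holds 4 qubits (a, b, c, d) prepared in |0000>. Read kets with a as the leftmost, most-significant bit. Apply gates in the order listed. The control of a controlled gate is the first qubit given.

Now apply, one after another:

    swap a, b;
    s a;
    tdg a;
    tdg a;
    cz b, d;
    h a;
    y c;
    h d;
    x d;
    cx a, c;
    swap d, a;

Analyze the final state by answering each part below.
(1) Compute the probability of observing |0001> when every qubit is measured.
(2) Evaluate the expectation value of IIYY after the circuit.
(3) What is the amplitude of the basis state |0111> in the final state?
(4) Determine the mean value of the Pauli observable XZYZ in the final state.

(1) A full measurement returns |0001> with probability 1/4.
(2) The expectation value of IIYY is 1.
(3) |0111> carries amplitude 0 in the final state.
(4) The expectation value of XZYZ is 0.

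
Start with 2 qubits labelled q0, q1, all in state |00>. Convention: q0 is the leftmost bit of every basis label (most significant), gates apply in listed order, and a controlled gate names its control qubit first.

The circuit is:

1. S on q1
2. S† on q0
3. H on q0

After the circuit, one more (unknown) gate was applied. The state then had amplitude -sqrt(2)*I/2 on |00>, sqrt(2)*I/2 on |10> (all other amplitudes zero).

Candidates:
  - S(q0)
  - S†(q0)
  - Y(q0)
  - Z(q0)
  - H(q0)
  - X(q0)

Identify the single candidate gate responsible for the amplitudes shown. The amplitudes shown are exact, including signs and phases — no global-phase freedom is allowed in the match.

The unique candidate consistent with the amplitudes is Y(q0).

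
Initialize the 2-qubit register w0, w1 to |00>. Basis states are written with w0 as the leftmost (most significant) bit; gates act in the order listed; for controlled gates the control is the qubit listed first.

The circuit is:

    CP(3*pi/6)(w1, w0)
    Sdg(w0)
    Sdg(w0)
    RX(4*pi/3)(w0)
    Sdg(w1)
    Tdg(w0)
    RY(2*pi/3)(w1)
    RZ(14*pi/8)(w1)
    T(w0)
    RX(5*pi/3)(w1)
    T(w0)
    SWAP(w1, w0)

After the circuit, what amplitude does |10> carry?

The final state's coefficient on |10> equals (-I + 3*exp(3*I*pi/4))*exp(I*pi/8)/8.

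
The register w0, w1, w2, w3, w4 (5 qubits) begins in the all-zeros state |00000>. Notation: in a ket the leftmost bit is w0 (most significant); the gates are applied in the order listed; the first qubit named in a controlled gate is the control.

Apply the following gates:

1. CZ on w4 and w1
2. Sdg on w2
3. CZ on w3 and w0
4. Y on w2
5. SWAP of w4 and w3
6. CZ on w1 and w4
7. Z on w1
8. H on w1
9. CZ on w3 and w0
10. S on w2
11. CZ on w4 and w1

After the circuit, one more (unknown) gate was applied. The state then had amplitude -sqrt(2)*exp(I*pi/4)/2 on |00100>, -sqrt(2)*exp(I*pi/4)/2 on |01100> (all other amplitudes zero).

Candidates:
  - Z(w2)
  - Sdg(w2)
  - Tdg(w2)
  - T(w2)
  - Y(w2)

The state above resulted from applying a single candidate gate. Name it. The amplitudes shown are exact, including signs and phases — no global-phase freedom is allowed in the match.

It was T(w2) that produced the state shown.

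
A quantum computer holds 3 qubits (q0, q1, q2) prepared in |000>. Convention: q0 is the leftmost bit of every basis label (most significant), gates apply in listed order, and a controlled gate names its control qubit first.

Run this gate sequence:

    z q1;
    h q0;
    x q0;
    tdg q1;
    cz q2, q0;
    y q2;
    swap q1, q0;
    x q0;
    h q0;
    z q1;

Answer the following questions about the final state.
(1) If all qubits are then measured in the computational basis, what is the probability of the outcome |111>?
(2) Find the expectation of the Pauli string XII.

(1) Outcome |111> occurs with probability 1/4.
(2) In the final state, XII has expectation -1.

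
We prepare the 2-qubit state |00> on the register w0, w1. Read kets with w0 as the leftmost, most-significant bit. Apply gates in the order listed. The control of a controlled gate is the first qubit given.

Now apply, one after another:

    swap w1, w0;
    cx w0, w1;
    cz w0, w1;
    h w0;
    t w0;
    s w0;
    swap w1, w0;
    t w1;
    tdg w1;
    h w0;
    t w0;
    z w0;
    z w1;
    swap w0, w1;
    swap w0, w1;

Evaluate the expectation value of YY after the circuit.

The expectation value of YY is 1/2.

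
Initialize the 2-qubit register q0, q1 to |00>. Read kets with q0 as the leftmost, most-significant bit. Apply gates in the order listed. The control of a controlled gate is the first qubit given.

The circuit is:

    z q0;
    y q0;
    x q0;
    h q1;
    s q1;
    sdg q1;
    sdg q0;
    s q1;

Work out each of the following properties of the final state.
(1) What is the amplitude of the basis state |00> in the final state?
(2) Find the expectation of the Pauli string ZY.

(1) The amplitude on |00> is sqrt(2)*I/2. Key observation: gates 5-6 undo each other exactly, leaving only the rest of the circuit to track.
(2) The expectation value of ZY is 1.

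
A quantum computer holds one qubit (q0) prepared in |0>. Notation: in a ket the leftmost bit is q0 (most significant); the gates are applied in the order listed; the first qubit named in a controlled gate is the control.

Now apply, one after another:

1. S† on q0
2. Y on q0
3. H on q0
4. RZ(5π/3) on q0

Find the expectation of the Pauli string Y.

The observable Y averages to sqrt(3)/2.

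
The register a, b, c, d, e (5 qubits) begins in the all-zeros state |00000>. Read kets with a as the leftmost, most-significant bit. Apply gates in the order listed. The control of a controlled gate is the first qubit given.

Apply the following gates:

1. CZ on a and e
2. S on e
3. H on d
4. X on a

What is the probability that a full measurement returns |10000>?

Outcome |10000> occurs with probability 1/2.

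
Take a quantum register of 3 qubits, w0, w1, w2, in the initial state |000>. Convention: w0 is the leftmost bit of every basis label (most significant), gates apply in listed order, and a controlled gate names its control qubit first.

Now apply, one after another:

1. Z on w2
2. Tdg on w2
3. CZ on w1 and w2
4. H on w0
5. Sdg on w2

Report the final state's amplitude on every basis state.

After the circuit, the state carries amplitude sqrt(2)/2 on |000>, sqrt(2)/2 on |100>, and 0 on every other basis state.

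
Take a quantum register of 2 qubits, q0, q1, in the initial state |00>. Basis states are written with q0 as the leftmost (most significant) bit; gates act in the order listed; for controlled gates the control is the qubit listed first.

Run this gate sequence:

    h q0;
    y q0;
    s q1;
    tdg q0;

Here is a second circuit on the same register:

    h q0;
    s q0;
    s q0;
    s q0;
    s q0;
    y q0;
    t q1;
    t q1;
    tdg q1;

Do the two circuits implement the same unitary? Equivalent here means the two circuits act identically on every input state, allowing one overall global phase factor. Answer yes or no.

No, they are not equivalent — no single phase factor reconciles the two unitaries.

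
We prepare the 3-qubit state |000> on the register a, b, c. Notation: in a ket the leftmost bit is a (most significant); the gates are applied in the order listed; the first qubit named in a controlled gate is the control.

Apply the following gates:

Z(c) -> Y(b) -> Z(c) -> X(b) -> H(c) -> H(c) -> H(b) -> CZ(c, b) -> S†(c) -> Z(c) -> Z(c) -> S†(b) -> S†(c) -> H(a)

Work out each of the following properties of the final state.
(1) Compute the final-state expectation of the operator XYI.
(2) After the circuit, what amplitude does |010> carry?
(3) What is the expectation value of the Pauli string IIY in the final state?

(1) The expectation value of XYI is -1. Key observation: steps 5-6 multiply out to the identity, so the circuit reduces to the remaining gates.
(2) |010> carries amplitude 1/2 in the final state.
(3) In the final state, IIY has expectation 0.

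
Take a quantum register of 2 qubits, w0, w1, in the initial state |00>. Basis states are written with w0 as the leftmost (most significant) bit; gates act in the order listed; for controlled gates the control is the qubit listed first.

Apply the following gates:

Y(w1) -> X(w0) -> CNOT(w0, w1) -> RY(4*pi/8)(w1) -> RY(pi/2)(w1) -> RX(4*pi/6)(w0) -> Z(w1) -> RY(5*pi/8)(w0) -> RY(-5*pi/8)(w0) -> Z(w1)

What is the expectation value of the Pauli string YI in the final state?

In the final state, YI has expectation sqrt(3)/2.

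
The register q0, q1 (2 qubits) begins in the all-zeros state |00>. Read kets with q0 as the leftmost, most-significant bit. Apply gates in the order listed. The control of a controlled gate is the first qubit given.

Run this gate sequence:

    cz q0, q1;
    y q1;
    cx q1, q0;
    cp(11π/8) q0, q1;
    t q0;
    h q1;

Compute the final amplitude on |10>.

|10> carries amplitude sqrt(2)*exp(I*pi/8)/2 in the final state.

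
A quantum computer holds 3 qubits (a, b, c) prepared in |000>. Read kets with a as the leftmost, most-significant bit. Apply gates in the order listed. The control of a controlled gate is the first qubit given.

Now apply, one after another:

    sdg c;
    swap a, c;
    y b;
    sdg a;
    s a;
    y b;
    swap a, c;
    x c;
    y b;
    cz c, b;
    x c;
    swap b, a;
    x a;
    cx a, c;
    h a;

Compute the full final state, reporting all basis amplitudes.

After the circuit, the state carries amplitude -sqrt(2)*I/2 on |000>, -sqrt(2)*I/2 on |100>, and 0 on every other basis state.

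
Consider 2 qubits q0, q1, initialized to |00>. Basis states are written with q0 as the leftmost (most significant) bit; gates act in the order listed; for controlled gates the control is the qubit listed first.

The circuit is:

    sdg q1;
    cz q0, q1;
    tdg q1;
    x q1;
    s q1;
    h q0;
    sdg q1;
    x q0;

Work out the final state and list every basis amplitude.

After the circuit, the state carries amplitude 0 on |00>, sqrt(2)/2 on |01>, 0 on |10>, sqrt(2)/2 on |11>.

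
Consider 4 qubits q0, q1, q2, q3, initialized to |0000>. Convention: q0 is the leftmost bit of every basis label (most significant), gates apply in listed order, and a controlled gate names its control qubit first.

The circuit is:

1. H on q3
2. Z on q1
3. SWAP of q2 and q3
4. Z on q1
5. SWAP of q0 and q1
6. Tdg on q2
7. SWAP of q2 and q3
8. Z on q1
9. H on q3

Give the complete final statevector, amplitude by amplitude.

The resulting statevector has amplitude 1/2 - exp(3*I*pi/4)/2 on |0000>, 1/2 + exp(3*I*pi/4)/2 on |0001>, and 0 on every other basis state.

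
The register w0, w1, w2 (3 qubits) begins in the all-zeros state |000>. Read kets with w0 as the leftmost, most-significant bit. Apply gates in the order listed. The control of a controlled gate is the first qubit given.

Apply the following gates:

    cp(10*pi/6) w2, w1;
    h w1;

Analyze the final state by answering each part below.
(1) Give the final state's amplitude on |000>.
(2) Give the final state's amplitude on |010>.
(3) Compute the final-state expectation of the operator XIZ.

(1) The final state's coefficient on |000> equals sqrt(2)/2.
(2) The final state's coefficient on |010> equals sqrt(2)/2.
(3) The expectation value of XIZ is 0.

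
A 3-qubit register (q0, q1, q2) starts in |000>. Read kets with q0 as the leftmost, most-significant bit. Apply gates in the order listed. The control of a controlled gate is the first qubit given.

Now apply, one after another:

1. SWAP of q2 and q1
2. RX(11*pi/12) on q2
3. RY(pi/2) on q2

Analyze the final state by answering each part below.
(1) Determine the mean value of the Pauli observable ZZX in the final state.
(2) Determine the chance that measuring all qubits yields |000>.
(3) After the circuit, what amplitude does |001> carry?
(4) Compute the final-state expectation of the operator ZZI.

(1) In the final state, ZZX has expectation -sqrt(6)/4 - sqrt(2)/4.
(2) Outcome |000> occurs with probability 1/2.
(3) The amplitude on |001> is -sqrt(12 - 6*sqrt(2))/8 + sqrt(2*sqrt(2) + 4)/8 - I*sqrt(6*sqrt(2) + 12)/8 - I*sqrt(4 - 2*sqrt(2))/8.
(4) The observable ZZI averages to 1.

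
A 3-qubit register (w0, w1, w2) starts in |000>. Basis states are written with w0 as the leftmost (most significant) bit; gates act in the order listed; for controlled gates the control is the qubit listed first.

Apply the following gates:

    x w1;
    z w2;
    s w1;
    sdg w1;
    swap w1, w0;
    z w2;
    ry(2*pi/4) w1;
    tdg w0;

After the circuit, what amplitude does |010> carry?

The amplitude on |010> is 0. Key observation: gates 3-4 undo each other exactly, leaving only the rest of the circuit to track.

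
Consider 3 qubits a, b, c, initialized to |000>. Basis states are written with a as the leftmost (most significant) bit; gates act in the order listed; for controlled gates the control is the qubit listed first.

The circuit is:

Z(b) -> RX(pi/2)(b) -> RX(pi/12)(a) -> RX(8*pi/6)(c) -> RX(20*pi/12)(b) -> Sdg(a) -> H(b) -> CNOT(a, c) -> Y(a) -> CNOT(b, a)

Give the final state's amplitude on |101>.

The final state's coefficient on |101> equals -3*sqrt(3*sqrt(2) + 6)/32 - 3*sqrt(sqrt(2) + 2)/32 - 3*sqrt(2 - sqrt(2))/32 - sqrt(6 - 3*sqrt(2))/32 - 3*I*sqrt(sqrt(2) + 2)/32 - I*sqrt(6 - 3*sqrt(2))/32 + 3*I*sqrt(2 - sqrt(2))/32 + 3*I*sqrt(3*sqrt(2) + 6)/32.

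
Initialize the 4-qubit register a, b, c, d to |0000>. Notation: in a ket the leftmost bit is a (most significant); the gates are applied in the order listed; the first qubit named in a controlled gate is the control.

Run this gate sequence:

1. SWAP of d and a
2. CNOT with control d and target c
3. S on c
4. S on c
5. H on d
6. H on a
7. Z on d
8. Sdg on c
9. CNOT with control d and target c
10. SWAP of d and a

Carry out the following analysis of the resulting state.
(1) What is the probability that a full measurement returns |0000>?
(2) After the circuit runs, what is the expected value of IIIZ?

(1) Outcome |0000> occurs with probability 1/4.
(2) The observable IIIZ averages to 0.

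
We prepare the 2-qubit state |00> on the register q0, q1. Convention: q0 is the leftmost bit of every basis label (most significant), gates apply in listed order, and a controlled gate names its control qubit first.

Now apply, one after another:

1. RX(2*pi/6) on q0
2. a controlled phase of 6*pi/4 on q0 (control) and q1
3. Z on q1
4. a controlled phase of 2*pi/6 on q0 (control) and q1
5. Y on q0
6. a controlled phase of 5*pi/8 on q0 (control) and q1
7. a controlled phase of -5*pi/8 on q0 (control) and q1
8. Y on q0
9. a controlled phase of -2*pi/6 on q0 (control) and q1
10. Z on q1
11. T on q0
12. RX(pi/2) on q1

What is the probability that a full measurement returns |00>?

Outcome |00> occurs with probability 3/8. Key observation: gates 3-10 undo each other exactly, leaving only the rest of the circuit to track.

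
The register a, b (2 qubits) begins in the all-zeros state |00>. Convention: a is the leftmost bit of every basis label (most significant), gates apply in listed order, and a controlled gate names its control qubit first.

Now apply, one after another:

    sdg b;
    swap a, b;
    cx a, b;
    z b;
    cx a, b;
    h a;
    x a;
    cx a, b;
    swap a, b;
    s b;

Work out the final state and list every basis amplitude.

The final amplitudes are sqrt(2)/2 on |00>, 0 on |01>, 0 on |10>, sqrt(2)*I/2 on |11>.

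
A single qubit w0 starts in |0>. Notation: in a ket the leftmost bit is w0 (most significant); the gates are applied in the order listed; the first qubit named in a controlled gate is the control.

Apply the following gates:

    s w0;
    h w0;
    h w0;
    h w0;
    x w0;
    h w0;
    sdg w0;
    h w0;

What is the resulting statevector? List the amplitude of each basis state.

After the circuit, the state carries amplitude sqrt(2)/2 on |0>, sqrt(2)/2 on |1>. Key observation: steps 3-4 multiply out to the identity, so the circuit reduces to the remaining gates.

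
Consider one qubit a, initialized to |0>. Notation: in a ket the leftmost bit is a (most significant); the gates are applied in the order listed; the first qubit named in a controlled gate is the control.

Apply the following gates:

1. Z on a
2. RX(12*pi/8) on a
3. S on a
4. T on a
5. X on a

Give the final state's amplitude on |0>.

The final state's coefficient on |0> equals sqrt(2)*exp(I*pi/4)/2.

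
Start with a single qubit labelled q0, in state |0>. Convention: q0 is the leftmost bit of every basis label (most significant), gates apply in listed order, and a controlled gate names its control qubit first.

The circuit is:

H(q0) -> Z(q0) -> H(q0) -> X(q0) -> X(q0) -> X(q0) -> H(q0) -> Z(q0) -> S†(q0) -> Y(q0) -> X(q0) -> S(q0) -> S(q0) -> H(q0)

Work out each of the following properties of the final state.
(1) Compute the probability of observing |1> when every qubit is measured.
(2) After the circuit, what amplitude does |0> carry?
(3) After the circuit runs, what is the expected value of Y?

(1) Outcome |1> occurs with probability 1/2. Key observation: steps 4-5 multiply out to the identity, so the circuit reduces to the remaining gates.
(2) The final state's coefficient on |0> equals -1/2 + I/2.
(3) The expectation value of Y is -1.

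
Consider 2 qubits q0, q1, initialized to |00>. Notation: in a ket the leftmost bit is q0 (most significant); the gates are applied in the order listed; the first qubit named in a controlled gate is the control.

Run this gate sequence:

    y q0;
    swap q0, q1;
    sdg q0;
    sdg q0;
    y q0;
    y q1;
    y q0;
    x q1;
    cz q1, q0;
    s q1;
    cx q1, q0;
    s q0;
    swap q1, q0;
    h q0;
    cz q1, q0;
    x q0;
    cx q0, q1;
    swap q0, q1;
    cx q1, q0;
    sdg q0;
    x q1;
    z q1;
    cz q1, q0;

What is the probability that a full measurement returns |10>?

A full measurement returns |10> with probability 1/2.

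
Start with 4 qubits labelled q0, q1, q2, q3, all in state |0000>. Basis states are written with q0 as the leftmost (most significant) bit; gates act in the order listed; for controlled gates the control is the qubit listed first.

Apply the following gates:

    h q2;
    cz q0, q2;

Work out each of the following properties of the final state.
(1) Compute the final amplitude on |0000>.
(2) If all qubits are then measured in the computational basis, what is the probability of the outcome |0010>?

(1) |0000> carries amplitude sqrt(2)/2 in the final state.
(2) The probability of measuring |0010> is 1/2.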